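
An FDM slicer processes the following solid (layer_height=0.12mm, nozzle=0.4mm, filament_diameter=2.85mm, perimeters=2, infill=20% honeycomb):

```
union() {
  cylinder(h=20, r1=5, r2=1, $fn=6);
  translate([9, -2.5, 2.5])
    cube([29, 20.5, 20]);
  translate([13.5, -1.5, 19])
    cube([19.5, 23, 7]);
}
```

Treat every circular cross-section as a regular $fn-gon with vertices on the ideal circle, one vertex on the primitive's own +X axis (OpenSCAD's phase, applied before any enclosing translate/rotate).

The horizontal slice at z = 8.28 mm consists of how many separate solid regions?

2

At z = 8.28 mm: the cone (r1=5→r2=1) has section circumradius 3.344 here — a regular 6-gon; the 29×20.5 cube at (9, -2.5) contributes its full rectangle; the cube at (13.5, -1.5) is not intersected at this z (z outside [19, 26]); Taking the union: the 2 present regions are separate (no shared area or edge), so areas and boundary lengths simply add and each stays a separate island — 2 connected regions. The result has 2 disconnected regions.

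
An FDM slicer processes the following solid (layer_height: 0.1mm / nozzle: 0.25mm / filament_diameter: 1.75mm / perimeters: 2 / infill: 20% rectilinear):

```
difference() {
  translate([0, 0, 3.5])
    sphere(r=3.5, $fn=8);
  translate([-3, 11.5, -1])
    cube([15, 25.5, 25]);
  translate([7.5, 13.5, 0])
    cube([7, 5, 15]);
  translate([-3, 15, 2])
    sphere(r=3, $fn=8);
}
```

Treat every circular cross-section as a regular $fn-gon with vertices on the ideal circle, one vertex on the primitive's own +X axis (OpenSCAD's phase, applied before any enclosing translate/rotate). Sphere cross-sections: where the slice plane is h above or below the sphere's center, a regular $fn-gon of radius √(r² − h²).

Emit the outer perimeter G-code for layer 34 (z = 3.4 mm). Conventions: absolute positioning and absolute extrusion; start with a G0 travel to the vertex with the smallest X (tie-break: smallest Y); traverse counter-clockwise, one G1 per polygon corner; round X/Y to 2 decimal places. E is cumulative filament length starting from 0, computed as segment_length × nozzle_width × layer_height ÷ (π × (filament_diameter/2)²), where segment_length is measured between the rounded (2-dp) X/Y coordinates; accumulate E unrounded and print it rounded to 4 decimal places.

G0 X-3.50 Y0.00 Z3.40
G1 X-2.47 Y-2.47 E0.0278
G1 X0.00 Y-3.50 E0.0556
G1 X2.47 Y-2.47 E0.0834
G1 X3.50 Y0.00 E0.1113
G1 X2.47 Y2.47 E0.1391
G1 X0.00 Y3.50 E0.1669
G1 X-2.47 Y2.47 E0.1947
G1 X-3.50 Y0.00 E0.2225

At z = 3.4 mm: the r=3.5 sphere slices to a regular 8-gon of circumradius 3.499 (√(r²−h²) with h=0.1 from center); the cube at (-3, 11.5) (footprint 15×25.5) is included at this height; the 7×5 cube at (7.5, 13.5) contributes its full rectangle; the r=3 sphere at (-3, 15) slices to a regular 8-gon of circumradius 2.653 (√(r²−h²) with h=1.4 from center); After the difference (first − rest): starting from the r=3.5 sphere, the 15×25.5 cube at (-3, 11.5) misses the remaining region (no effect); the 7×5 cube at (7.5, 13.5) misses the remaining region (no effect); the r=3 sphere at (-3, 15) misses the remaining region (no effect) — 1 connected region. The outline is a single polygon with 8 vertices. Extrusion per mm of travel: 0.25 × 0.1 / (π × 0.875²) = 0.010394. Accumulating E over each segment gives final E = 0.2225.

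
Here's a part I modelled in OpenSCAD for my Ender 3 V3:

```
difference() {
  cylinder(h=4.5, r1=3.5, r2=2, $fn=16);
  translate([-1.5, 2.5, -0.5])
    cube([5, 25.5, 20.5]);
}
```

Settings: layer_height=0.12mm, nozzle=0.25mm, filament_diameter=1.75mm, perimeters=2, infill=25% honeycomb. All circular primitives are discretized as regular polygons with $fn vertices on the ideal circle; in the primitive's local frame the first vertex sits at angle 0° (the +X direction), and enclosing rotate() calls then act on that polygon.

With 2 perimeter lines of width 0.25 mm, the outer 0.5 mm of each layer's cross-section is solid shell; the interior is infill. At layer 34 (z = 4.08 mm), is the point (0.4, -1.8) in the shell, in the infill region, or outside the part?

shell

At z = 4.08 mm: the cone contributes a regular 16-gon of circumradius 2.140 (interpolated between r1=3.5 and r2=2 at t=0.907); the 5×25.5 cube at (-1.5, 2.5) contributes its full rectangle; After the difference (first − rest): starting from the cone, the 5×25.5 cube at (-1.5, 2.5) misses the remaining region (no effect) — 1 connected region. Overall, the cross-section is a single solid region. The nearest boundary edge runs (0.82, -1.98)→(-0.00, -2.14); distance from the point to it = 0.26 mm. The point is inside the cross-section, 0.26 mm from the nearest boundary — within the 0.5 mm shell band (2 × 0.25).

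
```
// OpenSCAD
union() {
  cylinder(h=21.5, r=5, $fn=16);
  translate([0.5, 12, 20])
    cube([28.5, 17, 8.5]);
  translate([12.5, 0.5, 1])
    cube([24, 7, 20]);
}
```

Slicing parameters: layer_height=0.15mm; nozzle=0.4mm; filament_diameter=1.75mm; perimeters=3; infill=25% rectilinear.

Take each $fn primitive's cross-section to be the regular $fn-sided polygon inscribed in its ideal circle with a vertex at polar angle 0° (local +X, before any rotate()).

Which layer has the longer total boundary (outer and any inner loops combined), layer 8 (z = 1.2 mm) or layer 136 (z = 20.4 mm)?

Layer 8 (z = 1.2): the r=5 cylinder contributes a regular 16-gon of circumradius 5 (perimeter = 2·16·5.000·sin(180°/16) = 31.21 mm); the cube at (0.5, 12) does not reach this height (z outside [20, 28.5]); the cube at (12.5, 0.5) is present — its section is the full 24×7 rectangle (perimeter 62.00 mm); Taking the union: the 2 present regions are separate (no shared area or edge), so areas and boundary lengths simply add and each stays a separate island — boundary = 93.21 mm. So its perimeter = 93.21 mm. Layer 136 (z = 20.4): the cylinder: section is a regular 16-gon, circumradius r=5 (perimeter = 2·16·5.000·sin(180°/16) = 31.21 mm); the cube at (0.5, 12) (footprint 28.5×17) is included at this height (perimeter 91.00 mm); the cube at (12.5, 0.5) is present — its section is the full 24×7 rectangle (perimeter 62.00 mm); Taking the union: the 3 present regions are separate (no shared area or edge), so areas and boundary lengths simply add and each stays a separate island — boundary = 184.21 mm. So its perimeter = 184.21 mm. Layer 136 is larger (184.21 vs 93.21 mm).

layer 136 (z = 20.4 mm)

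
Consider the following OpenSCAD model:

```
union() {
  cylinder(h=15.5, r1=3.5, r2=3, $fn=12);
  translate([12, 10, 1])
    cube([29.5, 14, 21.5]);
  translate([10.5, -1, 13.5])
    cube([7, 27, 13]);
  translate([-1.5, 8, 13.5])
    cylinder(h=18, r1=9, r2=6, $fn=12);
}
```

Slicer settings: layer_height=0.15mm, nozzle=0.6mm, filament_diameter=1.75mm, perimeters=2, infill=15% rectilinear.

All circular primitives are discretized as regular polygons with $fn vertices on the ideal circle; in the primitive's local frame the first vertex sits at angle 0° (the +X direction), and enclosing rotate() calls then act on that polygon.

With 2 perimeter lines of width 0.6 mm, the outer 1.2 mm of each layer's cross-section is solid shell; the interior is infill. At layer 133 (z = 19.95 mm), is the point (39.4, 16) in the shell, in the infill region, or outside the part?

At z = 19.95 mm: the cone is not intersected at this z (z outside [0, 15.5]); the 29.5×14 cube at (12, 10) contributes its full rectangle; the cube at (10.5, -1) (footprint 7×27) is included at this height; the cone at (-1.5, 8) (r1=9→r2=6) has section circumradius 7.925 here — a regular 12-gon; Taking the union: the regions partially overlap (shared area 77.00 mm²), so overlapping operands fuse into one piece — 2 connected regions. Overall, the cross-section has 2 separate islands. The nearest boundary edge runs (41.50, 24.00)→(41.50, 10.00); distance from the point to it = 2.10 mm. (Shell/infill is judged within the island containing the point — the largest one.) The point is inside the cross-section and 2.10 mm from the nearest boundary — more than the 1.2 mm shell width (2 × 0.6), so it's in the infill interior.

infill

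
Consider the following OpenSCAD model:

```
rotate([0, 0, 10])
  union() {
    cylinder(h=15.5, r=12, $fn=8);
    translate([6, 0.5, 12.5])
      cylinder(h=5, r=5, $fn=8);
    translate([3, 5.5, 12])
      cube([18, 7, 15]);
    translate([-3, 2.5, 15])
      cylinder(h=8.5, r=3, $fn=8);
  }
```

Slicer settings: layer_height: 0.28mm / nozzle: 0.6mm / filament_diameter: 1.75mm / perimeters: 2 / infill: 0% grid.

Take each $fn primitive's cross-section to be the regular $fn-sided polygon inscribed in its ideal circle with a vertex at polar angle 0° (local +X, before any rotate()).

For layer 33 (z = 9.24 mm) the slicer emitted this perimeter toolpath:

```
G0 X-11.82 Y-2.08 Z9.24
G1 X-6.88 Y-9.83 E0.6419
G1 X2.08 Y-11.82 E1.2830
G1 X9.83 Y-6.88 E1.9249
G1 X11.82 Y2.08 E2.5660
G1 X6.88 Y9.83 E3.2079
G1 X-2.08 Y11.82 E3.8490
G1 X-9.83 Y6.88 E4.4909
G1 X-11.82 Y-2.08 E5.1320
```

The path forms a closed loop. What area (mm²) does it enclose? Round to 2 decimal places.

407.30 mm²

Apply the shoelace formula to the sequence of (X, Y) vertices; enclosed area = 407.30 mm².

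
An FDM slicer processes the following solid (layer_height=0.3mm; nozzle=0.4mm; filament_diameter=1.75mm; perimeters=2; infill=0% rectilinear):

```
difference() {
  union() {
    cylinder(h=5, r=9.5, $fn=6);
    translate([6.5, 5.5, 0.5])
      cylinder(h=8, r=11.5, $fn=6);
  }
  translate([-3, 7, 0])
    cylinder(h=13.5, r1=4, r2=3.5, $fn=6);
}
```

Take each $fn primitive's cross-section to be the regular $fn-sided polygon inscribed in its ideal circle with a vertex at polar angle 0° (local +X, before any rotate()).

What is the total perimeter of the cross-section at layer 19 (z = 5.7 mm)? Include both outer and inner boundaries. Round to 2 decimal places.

73.00 mm

At z = 5.7 mm: the cylinder is not intersected at this z (z outside [0, 5]); the r=11.5 cylinder at (6.5, 5.5) gives a regular 6-gon of circumradius 11.5 (constant along its height) (perimeter = 2·6·11.500·sin(180°/6) = 69.00 mm); Taking the union: only the r=11.5 cylinder at (6.5, 5.5) is present, so the union is just that shape — boundary = 69.00 mm; the cone at (-3, 7): at t=0.422 of its height the radius interpolates to r₁+(r₂−r₁)t = 3.789, giving a regular 6-gon of that circumradius (perimeter = 2·6·3.789·sin(180°/6) = 22.73 mm); Taking the first minus the rest: starting from that combined region, the cone at (-3, 7) partially overlaps it — only the 24.26 mm² overlap (of its 37.30 mm²) is removed, clipping the outline — boundary = 73.00 mm. Overall, the cross-section is a single solid region. Total boundary length (outer) = 73.00 mm.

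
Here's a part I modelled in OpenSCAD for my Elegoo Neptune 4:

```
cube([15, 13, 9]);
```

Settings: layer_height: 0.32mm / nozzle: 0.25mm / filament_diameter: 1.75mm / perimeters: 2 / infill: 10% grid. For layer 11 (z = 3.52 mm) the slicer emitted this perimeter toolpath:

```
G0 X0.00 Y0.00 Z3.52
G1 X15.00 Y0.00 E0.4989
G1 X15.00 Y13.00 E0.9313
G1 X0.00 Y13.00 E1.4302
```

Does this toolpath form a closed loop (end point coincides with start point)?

no

Start point (G0): (0.00, 0.00). End point (last G1): the path does not return to the start — open.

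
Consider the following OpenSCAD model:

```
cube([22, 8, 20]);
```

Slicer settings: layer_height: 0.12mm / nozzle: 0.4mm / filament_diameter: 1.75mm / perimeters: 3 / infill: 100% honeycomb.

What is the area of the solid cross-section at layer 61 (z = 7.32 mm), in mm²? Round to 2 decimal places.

176.00 mm²

At z = 7.32 mm: the 22×8 cube contributes its full rectangle (area 176.00 mm²). Overall, the cross-section is a single solid region. Net area = 176.00 mm².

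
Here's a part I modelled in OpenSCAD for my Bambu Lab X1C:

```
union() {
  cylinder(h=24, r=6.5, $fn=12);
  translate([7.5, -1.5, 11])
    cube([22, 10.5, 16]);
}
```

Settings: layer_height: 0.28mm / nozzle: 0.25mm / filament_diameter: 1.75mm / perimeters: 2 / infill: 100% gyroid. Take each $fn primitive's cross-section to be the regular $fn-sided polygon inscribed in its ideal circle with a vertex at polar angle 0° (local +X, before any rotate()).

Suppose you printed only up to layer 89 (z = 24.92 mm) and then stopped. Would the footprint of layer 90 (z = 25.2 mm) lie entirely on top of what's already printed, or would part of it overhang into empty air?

entirely on top

Compare the two slices. At z = 24.92: the cylinder does not reach this height (z outside [0, 24]); the cube at (7.5, -1.5) is present — its section is the full 22×10.5 rectangle (area 231.00 mm²); Taking the union: only the 22×10.5 cube at (7.5, -1.5) is present, so the union is just that shape — area = 231.00 mm². At z = 25.2: the cylinder does not reach this height (z outside [0, 24]); the cube at (7.5, -1.5) is present — its section is the full 22×10.5 rectangle (area 231.00 mm²); Taking the union: only the 22×10.5 cube at (7.5, -1.5) is present, so the union is just that shape — area = 231.00 mm². Checking containment: the cross-section at z = 25.2 is a subset of the cross-section at z = 24.92.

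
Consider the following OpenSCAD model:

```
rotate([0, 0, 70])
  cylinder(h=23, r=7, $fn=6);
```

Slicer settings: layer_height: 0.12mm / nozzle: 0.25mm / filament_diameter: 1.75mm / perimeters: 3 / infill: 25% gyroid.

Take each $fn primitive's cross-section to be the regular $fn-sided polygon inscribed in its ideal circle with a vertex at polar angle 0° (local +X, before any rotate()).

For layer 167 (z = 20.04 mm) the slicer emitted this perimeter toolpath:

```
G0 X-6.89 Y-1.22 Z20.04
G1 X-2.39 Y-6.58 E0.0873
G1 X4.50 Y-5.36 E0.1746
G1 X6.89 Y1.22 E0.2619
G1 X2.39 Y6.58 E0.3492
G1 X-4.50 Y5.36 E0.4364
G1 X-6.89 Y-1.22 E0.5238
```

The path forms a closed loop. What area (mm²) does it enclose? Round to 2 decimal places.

Apply the shoelace formula to the sequence of (X, Y) vertices; enclosed area = 127.26 mm².

127.26 mm²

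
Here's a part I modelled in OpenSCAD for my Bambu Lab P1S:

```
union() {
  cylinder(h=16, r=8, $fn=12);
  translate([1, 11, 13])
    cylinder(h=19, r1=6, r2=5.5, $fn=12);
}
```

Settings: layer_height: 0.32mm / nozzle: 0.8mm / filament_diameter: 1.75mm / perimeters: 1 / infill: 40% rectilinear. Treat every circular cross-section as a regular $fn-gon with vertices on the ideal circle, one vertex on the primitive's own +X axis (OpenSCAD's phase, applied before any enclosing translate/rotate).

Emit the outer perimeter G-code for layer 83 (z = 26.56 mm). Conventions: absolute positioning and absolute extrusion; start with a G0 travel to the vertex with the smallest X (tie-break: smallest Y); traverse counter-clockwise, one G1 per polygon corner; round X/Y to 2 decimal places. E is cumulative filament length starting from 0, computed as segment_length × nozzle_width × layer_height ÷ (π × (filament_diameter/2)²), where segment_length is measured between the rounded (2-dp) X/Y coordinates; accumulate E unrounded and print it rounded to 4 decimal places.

G0 X-4.64 Y11.00 Z26.56
G1 X-3.89 Y8.18 E0.3106
G1 X-1.82 Y6.11 E0.6221
G1 X1.00 Y5.36 E0.9327
G1 X3.82 Y6.11 E1.2433
G1 X5.89 Y8.18 E1.5549
G1 X6.64 Y11.00 E1.8654
G1 X5.89 Y13.82 E2.1760
G1 X3.82 Y15.89 E2.4876
G1 X1.00 Y16.64 E2.7982
G1 X-1.82 Y15.89 E3.1087
G1 X-3.89 Y13.82 E3.4203
G1 X-4.64 Y11.00 E3.7309

At z = 26.56 mm: the cylinder is absent (z outside [0, 16]); the cone at (1, 11) contributes a regular 12-gon of circumradius 5.643 (interpolated between r1=6 and r2=5.5 at t=0.714); Taking the union: only the cone at (1, 11) is present, so the union is just that shape — 1 connected region. The outline is a single polygon with 12 vertices. Extrusion per mm of travel: 0.8 × 0.32 / (π × 0.875²) = 0.106432. Accumulating E over each segment gives final E = 3.7309.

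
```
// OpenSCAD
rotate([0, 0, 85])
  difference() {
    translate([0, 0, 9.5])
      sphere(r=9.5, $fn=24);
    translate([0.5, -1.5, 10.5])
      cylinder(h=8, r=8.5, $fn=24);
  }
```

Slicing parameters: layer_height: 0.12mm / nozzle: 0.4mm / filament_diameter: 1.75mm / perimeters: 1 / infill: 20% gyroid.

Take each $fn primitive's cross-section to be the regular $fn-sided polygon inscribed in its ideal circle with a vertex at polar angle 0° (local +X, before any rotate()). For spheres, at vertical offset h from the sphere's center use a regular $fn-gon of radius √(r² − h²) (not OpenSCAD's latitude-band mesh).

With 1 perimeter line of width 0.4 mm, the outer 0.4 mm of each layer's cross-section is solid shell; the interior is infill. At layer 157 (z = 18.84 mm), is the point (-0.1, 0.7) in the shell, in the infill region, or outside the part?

infill

At z = 18.84 mm: the r=9.5 sphere contributes a regular 24-gon of circumradius √(9.5²−9.34²) = 1.736; the cylinder at (0.5, -1.5) does not reach this height (z outside [10.5, 18.5]); Subtracting the remaining from the first: none of the subtracted shapes is present at this height, so the r=9.5 sphere is unchanged — 1 connected region; (whole slice rotated 85° about Z — lengths, areas and connectivity unchanged). Overall, the cross-section is a single solid region. Undo the 85° rotation: the query point maps to (0.689, 0.161) in the un-rotated model frame. The nearest boundary edge runs (1.74, 0.00)→(1.68, 0.45); distance from the point to it = 1.02 mm. The point is inside the cross-section and 1.02 mm from the nearest boundary — more than the 0.4 mm shell width (1 × 0.4), so it's in the infill interior.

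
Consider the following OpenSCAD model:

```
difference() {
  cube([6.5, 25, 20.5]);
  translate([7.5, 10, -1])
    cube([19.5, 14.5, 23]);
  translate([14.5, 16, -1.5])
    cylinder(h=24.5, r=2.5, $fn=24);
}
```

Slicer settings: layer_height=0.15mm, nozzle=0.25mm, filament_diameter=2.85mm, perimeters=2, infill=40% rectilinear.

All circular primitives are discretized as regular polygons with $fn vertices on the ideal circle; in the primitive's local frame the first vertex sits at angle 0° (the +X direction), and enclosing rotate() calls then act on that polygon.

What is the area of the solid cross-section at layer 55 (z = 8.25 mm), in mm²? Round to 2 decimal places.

At z = 8.25 mm: the cube (footprint 6.5×25) is included at this height (area 162.50 mm²); the cube at (7.5, 10) is present — its section is the full 19.5×14.5 rectangle (area 282.75 mm²); the r=2.5 cylinder at (14.5, 16) gives a regular 24-gon of circumradius 2.5 (constant along its height) (area = (24/2)·2.500²·sin(360°/24) = 19.41 mm²); After the difference (first − rest): starting from the 6.5×25 cube (162.50 mm²), the 19.5×14.5 cube at (7.5, 10) misses the remaining region (no effect); the r=2.5 cylinder at (14.5, 16) misses the remaining region (no effect) — area = 162.50 mm². Overall, the cross-section is a single solid region. Net area = 162.50 mm².

162.50 mm²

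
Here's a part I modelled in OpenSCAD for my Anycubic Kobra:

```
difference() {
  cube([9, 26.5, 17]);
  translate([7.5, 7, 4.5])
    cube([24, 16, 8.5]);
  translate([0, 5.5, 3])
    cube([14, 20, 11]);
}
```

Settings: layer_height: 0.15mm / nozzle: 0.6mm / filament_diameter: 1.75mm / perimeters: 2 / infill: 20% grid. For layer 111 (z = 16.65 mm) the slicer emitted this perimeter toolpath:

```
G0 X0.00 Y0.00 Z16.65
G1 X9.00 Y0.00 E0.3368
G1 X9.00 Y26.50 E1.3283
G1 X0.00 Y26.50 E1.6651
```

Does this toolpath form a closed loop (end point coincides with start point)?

Start point (G0): (0.00, 0.00). End point (last G1): the path does not return to the start — open.

no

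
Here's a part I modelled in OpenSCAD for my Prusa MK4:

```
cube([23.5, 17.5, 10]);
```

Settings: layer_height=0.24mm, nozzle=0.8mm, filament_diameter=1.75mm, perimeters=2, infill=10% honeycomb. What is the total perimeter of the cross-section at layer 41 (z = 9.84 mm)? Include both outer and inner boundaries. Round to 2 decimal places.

82.00 mm

At z = 9.84 mm: the cube is present — its section is the full 23.5×17.5 rectangle (perimeter 82.00 mm). Overall, the cross-section is a single solid region. Total boundary length (outer) = 82.00 mm.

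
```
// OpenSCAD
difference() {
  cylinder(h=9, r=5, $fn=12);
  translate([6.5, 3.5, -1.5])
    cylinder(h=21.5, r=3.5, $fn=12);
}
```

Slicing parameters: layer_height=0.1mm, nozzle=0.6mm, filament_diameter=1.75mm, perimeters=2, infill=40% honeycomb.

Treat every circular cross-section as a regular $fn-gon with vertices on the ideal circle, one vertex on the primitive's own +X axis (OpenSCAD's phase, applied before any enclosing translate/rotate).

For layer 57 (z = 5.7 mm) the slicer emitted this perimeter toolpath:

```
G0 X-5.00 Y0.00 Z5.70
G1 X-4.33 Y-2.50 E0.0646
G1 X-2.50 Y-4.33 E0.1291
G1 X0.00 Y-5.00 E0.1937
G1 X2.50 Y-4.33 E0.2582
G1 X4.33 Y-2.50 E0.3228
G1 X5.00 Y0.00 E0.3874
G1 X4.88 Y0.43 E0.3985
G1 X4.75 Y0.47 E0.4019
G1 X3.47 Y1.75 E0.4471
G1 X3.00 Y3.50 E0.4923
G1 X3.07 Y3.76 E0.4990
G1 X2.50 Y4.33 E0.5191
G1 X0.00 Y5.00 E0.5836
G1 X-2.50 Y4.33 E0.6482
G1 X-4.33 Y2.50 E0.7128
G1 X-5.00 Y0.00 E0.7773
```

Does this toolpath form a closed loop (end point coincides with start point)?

Start point (G0): (-5.00, 0.00). End point (last G1): the path returns to the start — closed.

yes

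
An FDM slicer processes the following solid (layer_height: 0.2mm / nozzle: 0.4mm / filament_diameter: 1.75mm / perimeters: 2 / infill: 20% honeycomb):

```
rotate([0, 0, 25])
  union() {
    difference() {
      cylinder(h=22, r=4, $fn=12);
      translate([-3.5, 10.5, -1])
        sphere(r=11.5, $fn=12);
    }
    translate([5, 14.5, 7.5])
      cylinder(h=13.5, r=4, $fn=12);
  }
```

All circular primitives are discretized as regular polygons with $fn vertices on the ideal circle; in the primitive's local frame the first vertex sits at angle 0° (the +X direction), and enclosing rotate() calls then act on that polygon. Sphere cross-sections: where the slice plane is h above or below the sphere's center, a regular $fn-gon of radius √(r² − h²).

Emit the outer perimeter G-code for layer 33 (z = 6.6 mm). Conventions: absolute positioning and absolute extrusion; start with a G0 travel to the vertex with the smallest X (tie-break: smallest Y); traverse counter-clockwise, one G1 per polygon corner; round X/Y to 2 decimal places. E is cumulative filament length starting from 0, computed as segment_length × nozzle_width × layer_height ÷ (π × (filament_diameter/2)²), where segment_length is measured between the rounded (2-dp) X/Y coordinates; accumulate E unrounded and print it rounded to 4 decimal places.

G0 X-3.96 Y0.22 Z6.60
G1 X-3.63 Y-1.69 E0.0645
G1 X-2.29 Y-3.28 E0.1336
G1 X-0.35 Y-3.98 E0.2022
G1 X1.69 Y-3.63 E0.2711
G1 X3.28 Y-2.29 E0.3402
G1 X3.98 Y-0.35 E0.4088
G1 X3.63 Y1.69 E0.4777
G1 X2.29 Y3.28 E0.5468
G1 X0.35 Y3.98 E0.6154
G1 X-0.25 Y3.88 E0.6357
G1 X-0.54 Y3.09 E0.6636
G1 X-3.96 Y0.22 E0.8121

At z = 6.6 mm: the cylinder: section is a regular 12-gon, circumradius r=4; the sphere at (-3.5, 10.5): section is a regular 12-gon, circumradius = √(r²−h²) = √(11.5²−7.6²) = 8.631; After the difference (first − rest): starting from the r=4 cylinder, the r=11.5 sphere at (-3.5, 10.5) partially overlaps it — only the 4.37 mm² overlap (of its 223.47 mm²) is removed, clipping the outline — 1 connected region; the cylinder at (5, 14.5) is absent (z outside [7.5, 21]); Taking the union: only that combined region is present, so the union is just that shape — 1 connected region; (whole slice rotated 25° about Z — lengths, areas and connectivity unchanged). The outline is a single polygon with 12 vertices. Extrusion per mm of travel: 0.4 × 0.2 / (π × 0.875²) = 0.033260. Accumulating E over each segment gives final E = 0.8121.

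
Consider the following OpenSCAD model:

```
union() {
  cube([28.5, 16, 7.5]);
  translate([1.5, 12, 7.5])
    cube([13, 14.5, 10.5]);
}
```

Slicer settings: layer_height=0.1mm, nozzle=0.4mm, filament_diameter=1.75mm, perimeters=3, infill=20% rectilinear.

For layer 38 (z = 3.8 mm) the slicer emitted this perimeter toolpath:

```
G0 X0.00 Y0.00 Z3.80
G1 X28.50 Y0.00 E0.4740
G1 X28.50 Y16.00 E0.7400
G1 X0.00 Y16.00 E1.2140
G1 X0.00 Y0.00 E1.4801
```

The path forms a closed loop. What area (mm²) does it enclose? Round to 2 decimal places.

Apply the shoelace formula to the sequence of (X, Y) vertices; enclosed area = 456.00 mm².

456.00 mm²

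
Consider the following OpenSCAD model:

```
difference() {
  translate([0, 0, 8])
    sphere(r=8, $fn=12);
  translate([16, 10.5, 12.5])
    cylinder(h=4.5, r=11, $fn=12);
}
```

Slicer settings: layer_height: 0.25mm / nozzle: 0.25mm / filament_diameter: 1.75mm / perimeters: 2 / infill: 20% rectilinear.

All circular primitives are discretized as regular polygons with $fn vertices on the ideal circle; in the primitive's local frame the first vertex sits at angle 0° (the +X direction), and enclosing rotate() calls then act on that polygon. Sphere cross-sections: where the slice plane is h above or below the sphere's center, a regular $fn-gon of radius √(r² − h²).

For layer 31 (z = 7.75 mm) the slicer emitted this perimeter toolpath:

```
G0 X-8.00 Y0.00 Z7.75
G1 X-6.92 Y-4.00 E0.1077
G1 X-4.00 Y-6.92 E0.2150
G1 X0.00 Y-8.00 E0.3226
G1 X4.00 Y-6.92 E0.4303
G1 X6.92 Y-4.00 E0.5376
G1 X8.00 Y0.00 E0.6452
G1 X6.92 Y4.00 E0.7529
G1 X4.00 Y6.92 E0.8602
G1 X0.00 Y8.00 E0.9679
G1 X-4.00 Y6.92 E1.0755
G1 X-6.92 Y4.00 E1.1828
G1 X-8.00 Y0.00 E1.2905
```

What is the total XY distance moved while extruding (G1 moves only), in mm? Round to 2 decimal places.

Sum the Euclidean lengths of each G1 segment: total = 49.66 mm.

49.66 mm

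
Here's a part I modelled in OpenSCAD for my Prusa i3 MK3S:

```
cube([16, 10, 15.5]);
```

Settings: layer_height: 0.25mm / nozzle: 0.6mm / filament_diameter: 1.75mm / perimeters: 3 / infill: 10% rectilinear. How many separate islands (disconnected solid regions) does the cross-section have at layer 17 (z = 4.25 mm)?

1

At z = 4.25 mm: the 16×10 cube contributes its full rectangle. Overall, the cross-section is a single solid region. Island count = 1.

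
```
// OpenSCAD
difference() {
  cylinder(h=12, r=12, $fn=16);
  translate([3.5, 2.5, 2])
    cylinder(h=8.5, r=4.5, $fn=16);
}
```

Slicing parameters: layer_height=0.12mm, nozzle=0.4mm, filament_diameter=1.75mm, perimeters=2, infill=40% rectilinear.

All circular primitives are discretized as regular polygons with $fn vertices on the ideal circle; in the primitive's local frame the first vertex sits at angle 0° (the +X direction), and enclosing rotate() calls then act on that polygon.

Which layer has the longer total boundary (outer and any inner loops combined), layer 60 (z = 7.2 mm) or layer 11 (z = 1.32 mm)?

Layer 60 (z = 7.2): the r=12 cylinder gives a regular 16-gon of circumradius 12 (constant along its height) (perimeter = 2·16·12.000·sin(180°/16) = 74.91 mm); the r=4.5 cylinder at (3.5, 2.5) gives a regular 16-gon of circumradius 4.5 (constant along its height) (perimeter = 2·16·4.500·sin(180°/16) = 28.09 mm); After the difference (first − rest): starting from the r=12 cylinder, the r=4.5 cylinder at (3.5, 2.5) lies wholly inside it (removes its full 61.99 mm² and its 28.09 mm outline becomes a hole wall) — boundary (outer + 1 inner loop) = 103.01 mm. So its perimeter = 103.01 mm. Layer 11 (z = 1.32): the cylinder: section is a regular 16-gon, circumradius r=12 (perimeter = 2·16·12.000·sin(180°/16) = 74.91 mm); the cylinder at (3.5, 2.5) is not intersected at this z (z outside [2, 10.5]); Taking the first minus the rest: none of the subtracted shapes is present at this height, so the r=12 cylinder is unchanged — boundary = 74.91 mm. So its perimeter = 74.91 mm. Layer 60 is larger (103.01 vs 74.91 mm).

layer 60 (z = 7.2 mm)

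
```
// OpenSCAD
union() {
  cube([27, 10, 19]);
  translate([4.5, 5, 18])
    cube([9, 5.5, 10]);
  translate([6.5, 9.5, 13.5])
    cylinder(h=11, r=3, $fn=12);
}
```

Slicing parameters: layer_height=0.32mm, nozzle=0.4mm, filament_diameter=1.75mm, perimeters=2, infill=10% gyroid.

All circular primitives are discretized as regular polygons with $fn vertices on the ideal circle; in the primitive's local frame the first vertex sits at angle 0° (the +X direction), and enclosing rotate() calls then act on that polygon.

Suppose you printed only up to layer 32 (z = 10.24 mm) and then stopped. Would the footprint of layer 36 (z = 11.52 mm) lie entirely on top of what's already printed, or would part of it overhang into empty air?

Compare the two slices. At z = 10.24: the cube is present — its section is the full 27×10 rectangle (area 270.00 mm²); the cube at (4.5, 5) does not reach this height (z outside [18, 28]); the cylinder at (6.5, 9.5) is absent (z outside [13.5, 24.5]); Combining (union): only the 27×10 cube is present, so the union is just that shape — area = 270.00 mm². At z = 11.52: the cube is present — its section is the full 27×10 rectangle (area 270.00 mm²); the cube at (4.5, 5) does not reach this height (z outside [18, 28]); the cylinder at (6.5, 9.5) does not reach this height (z outside [13.5, 24.5]); Merging all regions: only the 27×10 cube is present, so the union is just that shape — area = 270.00 mm². Checking containment: the cross-section at z = 11.52 is a subset of the cross-section at z = 10.24.

entirely on top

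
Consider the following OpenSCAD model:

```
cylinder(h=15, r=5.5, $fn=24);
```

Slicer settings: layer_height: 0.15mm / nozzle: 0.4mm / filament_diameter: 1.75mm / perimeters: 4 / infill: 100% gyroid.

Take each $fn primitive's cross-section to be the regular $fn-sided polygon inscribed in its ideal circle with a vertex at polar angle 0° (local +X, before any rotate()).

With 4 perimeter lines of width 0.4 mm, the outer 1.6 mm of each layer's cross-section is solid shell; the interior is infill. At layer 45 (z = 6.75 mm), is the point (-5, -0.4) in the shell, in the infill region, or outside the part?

At z = 6.75 mm: the r=5.5 cylinder contributes a regular 24-gon of circumradius 5.5. Overall, the cross-section is a single solid region. The nearest boundary edge runs (-5.50, 0.00)→(-5.31, -1.42); distance from the point to it = 0.44 mm. The point is inside the cross-section, 0.44 mm from the nearest boundary — within the 1.6 mm shell band (4 × 0.4).

shell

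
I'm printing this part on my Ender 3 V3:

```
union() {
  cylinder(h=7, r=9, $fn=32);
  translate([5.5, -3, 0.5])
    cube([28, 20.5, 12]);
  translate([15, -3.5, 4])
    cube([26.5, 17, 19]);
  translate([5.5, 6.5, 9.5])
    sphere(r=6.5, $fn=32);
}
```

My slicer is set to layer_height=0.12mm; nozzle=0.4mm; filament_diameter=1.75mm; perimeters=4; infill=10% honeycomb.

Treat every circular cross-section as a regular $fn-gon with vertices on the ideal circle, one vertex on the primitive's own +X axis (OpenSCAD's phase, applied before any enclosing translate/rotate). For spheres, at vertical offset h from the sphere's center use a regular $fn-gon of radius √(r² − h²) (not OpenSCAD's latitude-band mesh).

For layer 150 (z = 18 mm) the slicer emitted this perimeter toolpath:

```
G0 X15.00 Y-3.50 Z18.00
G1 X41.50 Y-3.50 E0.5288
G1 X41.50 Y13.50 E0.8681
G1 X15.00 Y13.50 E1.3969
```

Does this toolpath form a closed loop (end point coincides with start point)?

Start point (G0): (15.00, -3.50). End point (last G1): the path does not return to the start — open.

no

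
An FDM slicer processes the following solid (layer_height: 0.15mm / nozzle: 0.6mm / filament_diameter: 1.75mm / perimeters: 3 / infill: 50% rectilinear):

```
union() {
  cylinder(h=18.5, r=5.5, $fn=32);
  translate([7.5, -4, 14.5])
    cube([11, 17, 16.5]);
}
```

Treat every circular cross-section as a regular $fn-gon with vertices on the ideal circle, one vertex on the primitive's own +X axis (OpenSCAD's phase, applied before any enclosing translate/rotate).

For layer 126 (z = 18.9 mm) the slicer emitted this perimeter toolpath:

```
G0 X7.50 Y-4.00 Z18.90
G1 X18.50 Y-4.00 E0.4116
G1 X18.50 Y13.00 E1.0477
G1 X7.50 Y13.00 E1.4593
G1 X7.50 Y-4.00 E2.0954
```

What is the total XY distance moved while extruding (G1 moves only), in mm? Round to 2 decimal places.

Sum the Euclidean lengths of each G1 segment: total = 56.00 mm.

56.00 mm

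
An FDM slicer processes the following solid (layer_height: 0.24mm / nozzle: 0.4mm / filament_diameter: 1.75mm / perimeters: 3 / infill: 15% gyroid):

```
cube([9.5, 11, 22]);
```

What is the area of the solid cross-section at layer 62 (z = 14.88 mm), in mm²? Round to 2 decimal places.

At z = 14.88 mm: the cube (footprint 9.5×11) is included at this height (area 104.50 mm²). Overall, the cross-section is a single solid region. Net area = 104.50 mm².

104.50 mm²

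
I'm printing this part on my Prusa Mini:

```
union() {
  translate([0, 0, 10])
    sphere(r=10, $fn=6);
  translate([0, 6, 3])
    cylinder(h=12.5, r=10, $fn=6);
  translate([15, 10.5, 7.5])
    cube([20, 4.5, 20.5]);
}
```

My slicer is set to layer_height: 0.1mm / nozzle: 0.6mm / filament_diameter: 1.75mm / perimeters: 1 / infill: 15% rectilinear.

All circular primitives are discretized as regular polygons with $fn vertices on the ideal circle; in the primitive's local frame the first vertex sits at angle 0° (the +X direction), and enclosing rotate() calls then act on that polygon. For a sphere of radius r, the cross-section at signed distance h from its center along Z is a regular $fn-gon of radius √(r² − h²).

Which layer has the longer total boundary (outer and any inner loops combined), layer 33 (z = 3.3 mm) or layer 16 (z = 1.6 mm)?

layer 33 (z = 3.3 mm)

Layer 33 (z = 3.3): the sphere: section is a regular 6-gon, circumradius = √(r²−h²) = √(10²−6.7²) = 7.424 (perimeter = 2·6·7.424·sin(180°/6) = 44.54 mm); the r=10 cylinder at (0, 6) gives a regular 6-gon of circumradius 10 (constant along its height) (perimeter = 2·6·10.000·sin(180°/6) = 60.00 mm); the cube at (15, 10.5) is absent (z outside [7.5, 28]); Merging all regions: the regions partially overlap (shared area 101.60 mm²), so the edge portions inside another operand are dropped and the merged outline is re-measured after clipping — boundary = 66.13 mm. So its perimeter = 66.13 mm. Layer 16 (z = 1.6): the r=10 sphere slices to a regular 6-gon of circumradius 5.426 (√(r²−h²) with h=8.4 from center) (perimeter = 2·6·5.426·sin(180°/6) = 32.56 mm); the cylinder at (0, 6) does not reach this height (z outside [3, 15.5]); the cube at (15, 10.5) is not intersected at this z (z outside [7.5, 28]); Taking the union: only the r=10 sphere is present, so the union is just that shape — boundary = 32.56 mm. So its perimeter = 32.56 mm. Layer 33 is larger (66.13 vs 32.56 mm).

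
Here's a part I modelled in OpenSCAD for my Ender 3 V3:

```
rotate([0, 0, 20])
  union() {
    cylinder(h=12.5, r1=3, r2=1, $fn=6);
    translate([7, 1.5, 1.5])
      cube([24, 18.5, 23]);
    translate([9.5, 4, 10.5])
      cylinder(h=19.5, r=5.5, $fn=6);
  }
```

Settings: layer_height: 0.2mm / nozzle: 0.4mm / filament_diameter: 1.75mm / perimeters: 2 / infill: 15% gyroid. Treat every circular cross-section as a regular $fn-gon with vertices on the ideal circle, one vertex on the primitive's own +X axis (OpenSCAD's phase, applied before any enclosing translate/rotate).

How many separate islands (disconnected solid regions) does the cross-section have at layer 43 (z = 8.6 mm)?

At z = 8.6 mm: the cone (r1=3→r2=1) has section circumradius 1.624 here — a regular 6-gon; the 24×18.5 cube at (7, 1.5) contributes its full rectangle; the cylinder at (9.5, 4) does not reach this height (z outside [10.5, 30]); Taking the union: the 2 present regions are separate (no shared area or edge), so areas and boundary lengths simply add and each stays a separate island — 2 connected regions; (whole slice rotated 20° about Z — lengths, areas and connectivity unchanged). Overall, the cross-section has 2 separate islands. Island count = 2.

2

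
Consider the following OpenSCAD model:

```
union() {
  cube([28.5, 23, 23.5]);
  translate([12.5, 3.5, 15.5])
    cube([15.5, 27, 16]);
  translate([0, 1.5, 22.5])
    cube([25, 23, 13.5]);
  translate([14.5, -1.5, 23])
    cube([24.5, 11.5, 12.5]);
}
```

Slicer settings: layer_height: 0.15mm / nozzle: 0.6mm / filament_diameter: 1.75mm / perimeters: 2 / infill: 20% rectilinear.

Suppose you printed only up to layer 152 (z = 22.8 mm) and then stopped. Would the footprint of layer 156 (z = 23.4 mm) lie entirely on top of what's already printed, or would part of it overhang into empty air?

part overhangs

Compare the two slices. At z = 22.8: the 28.5×23 cube contributes its full rectangle (area 655.50 mm²); the cube at (12.5, 3.5) is present — its section is the full 15.5×27 rectangle (area 418.50 mm²); the cube at (0, 1.5) is present — its section is the full 25×23 rectangle (area 575.00 mm²); the cube at (14.5, -1.5) does not reach this height (z outside [23, 35.5]); Combining (union): the regions partially overlap — summed areas 1649.00 mm² minus the doubly-counted overlap 858.50 mm² gives 790.50 mm² — area = 790.50 mm². At z = 23.4: the cube is present — its section is the full 28.5×23 rectangle (area 655.50 mm²); the cube at (12.5, 3.5) is present — its section is the full 15.5×27 rectangle (area 418.50 mm²); the 25×23 cube at (0, 1.5) contributes its full rectangle (area 575.00 mm²); the cube at (14.5, -1.5) is present — its section is the full 24.5×11.5 rectangle (area 281.75 mm²); Merging all regions: the regions partially overlap — summed areas 1930.75 mm² minus the doubly-counted overlap 998.50 mm² gives 932.25 mm² — area = 932.25 mm². Checking containment: at z = 23.4 the cross-section extends beyond the z = 22.8 cross-section by about 141.75 mm².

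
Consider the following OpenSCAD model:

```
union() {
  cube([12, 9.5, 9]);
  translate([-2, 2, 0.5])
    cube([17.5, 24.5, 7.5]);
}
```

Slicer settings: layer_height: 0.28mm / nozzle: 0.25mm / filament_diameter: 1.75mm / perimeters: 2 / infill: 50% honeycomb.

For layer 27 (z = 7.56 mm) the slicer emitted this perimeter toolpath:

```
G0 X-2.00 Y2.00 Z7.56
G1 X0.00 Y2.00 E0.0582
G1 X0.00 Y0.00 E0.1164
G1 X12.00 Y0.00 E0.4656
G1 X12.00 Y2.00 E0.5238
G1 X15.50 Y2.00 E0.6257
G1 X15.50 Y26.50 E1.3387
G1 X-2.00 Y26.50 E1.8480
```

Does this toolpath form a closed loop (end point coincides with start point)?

no

Start point (G0): (-2.00, 2.00). End point (last G1): the path does not return to the start — open.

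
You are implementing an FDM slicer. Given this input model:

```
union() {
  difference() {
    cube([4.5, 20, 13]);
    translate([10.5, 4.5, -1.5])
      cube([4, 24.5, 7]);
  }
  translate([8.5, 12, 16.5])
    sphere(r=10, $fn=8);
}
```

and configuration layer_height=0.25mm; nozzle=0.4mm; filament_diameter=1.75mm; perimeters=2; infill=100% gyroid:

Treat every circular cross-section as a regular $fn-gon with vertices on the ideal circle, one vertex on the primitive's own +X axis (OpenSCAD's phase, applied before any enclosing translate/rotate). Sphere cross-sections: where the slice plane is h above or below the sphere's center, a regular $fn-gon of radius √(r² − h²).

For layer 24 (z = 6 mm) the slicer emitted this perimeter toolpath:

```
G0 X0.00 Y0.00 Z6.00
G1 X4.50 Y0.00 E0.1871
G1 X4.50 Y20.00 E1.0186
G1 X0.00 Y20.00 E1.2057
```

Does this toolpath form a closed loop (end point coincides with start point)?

no

Start point (G0): (0.00, 0.00). End point (last G1): the path does not return to the start — open.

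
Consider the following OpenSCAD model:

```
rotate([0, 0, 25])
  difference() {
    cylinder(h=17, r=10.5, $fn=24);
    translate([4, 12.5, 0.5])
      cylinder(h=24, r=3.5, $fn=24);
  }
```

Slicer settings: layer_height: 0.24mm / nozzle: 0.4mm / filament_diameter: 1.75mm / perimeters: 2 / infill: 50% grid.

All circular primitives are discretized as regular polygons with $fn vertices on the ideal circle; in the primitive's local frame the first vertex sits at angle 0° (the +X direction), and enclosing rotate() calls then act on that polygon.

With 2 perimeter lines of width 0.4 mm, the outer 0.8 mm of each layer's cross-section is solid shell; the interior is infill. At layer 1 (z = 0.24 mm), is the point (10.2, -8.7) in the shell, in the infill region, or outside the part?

At z = 0.24 mm: the r=10.5 cylinder contributes a regular 24-gon of circumradius 10.5; the cylinder at (4, 12.5) does not reach this height (z outside [0.5, 24.5]); Subtracting the remaining from the first: none of the subtracted shapes is present at this height, so the r=10.5 cylinder is unchanged — 1 connected region; (whole slice rotated 25° about Z — lengths, areas and connectivity unchanged). Overall, the cross-section is a single solid region. Undo the 25° rotation: the query point maps to (5.568, -12.196) in the un-rotated model frame. The nearest boundary edge runs (2.72, -10.14)→(5.25, -9.09); distance from the point to it = 2.99 mm. The point is not inside any of the regions above, so it lies outside the cross-section (2.99 mm from the nearest boundary).

outside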